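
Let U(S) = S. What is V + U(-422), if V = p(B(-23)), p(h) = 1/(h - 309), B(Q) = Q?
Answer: -140105/332 ≈ -422.00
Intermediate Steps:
p(h) = 1/(-309 + h)
V = -1/332 (V = 1/(-309 - 23) = 1/(-332) = -1/332 ≈ -0.0030120)
V + U(-422) = -1/332 - 422 = -140105/332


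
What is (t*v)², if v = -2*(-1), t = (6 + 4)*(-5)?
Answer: 10000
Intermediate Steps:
t = -50 (t = 10*(-5) = -50)
v = 2
(t*v)² = (-50*2)² = (-100)² = 10000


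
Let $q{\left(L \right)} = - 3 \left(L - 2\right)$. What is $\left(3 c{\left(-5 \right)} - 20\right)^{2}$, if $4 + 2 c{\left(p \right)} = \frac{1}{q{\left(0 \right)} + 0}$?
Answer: $\frac{10609}{16} \approx 663.06$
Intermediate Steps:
$q{\left(L \right)} = 6 - 3 L$ ($q{\left(L \right)} = - 3 \left(-2 + L\right) = 6 - 3 L$)
$c{\left(p \right)} = - \frac{23}{12}$ ($c{\left(p \right)} = -2 + \frac{1}{2 \left(\left(6 - 0\right) + 0\right)} = -2 + \frac{1}{2 \left(\left(6 + 0\right) + 0\right)} = -2 + \frac{1}{2 \left(6 + 0\right)} = -2 + \frac{1}{2 \cdot 6} = -2 + \frac{1}{2} \cdot \frac{1}{6} = -2 + \frac{1}{12} = - \frac{23}{12}$)
$\left(3 c{\left(-5 \right)} - 20\right)^{2} = \left(3 \left(- \frac{23}{12}\right) - 20\right)^{2} = \left(- \frac{23}{4} - 20\right)^{2} = \left(- \frac{103}{4}\right)^{2} = \frac{10609}{16}$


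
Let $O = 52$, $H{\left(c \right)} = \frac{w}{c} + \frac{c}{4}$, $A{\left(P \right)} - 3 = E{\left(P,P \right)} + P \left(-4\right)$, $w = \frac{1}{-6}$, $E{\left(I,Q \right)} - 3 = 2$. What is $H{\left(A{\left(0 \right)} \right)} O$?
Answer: $\frac{1235}{12} \approx 102.92$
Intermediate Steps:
$E{\left(I,Q \right)} = 5$ ($E{\left(I,Q \right)} = 3 + 2 = 5$)
$w = - \frac{1}{6} \approx -0.16667$
$A{\left(P \right)} = 8 - 4 P$ ($A{\left(P \right)} = 3 + \left(5 + P \left(-4\right)\right) = 3 - \left(-5 + 4 P\right) = 8 - 4 P$)
$H{\left(c \right)} = - \frac{1}{6 c} + \frac{c}{4}$
$H{\left(A{\left(0 \right)} \right)} O = \left(- \frac{1}{6 \left(8 - 0\right)} + \frac{8 - 0}{4}\right) 52 = \left(- \frac{1}{6 \left(8 + 0\right)} + \frac{8 + 0}{4}\right) 52 = \left(- \frac{1}{6 \cdot 8} + \frac{1}{4} \cdot 8\right) 52 = \left(\left(- \frac{1}{6}\right) \frac{1}{8} + 2\right) 52 = \left(- \frac{1}{48} + 2\right) 52 = \frac{95}{48} \cdot 52 = \frac{1235}{12}$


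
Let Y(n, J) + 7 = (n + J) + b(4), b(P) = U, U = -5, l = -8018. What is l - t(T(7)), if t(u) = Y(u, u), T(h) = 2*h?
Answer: -8034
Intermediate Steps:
b(P) = -5
Y(n, J) = -12 + J + n (Y(n, J) = -7 + ((n + J) - 5) = -7 + ((J + n) - 5) = -7 + (-5 + J + n) = -12 + J + n)
t(u) = -12 + 2*u (t(u) = -12 + u + u = -12 + 2*u)
l - t(T(7)) = -8018 - (-12 + 2*(2*7)) = -8018 - (-12 + 2*14) = -8018 - (-12 + 28) = -8018 - 1*16 = -8018 - 16 = -8034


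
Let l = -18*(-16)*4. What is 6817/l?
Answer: 6817/1152 ≈ 5.9175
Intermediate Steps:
l = 1152 (l = 288*4 = 1152)
6817/l = 6817/1152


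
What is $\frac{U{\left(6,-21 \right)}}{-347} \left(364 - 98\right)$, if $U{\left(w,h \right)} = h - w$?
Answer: $\frac{7182}{347} \approx 20.697$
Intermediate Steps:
$\frac{U{\left(6,-21 \right)}}{-347} \left(364 - 98\right) = \frac{-21 - 6}{-347} \left(364 - 98\right) = \left(-21 - 6\right) \left(- \frac{1}{347}\right) 266 = \left(-27\right) \left(- \frac{1}{347}\right) 266 = \frac{27}{347} \cdot 266 = \frac{7182}{347}$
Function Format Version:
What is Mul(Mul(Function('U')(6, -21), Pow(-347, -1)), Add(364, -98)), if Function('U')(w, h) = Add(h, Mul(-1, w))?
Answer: Rational(7182, 347) ≈ 20.697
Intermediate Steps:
Mul(Mul(Function('U')(6, -21), Pow(-347, -1)), Add(364, -98)) = Mul(Mul(Add(-21, Mul(-1, 6)), Pow(-347, -1)), Add(364, -98)) = Mul(Mul(Add(-21, -6), Rational(-1, 347)), 266) = Mul(Mul(-27, Rational(-1, 347)), 266) = Mul(Rational(27, 347), 266) = Rational(7182, 347)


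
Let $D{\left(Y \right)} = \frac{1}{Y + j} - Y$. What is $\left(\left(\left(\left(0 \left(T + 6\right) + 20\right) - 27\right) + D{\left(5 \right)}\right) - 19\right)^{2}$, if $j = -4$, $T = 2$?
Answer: $900$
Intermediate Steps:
$D{\left(Y \right)} = \frac{1}{-4 + Y} - Y$ ($D{\left(Y \right)} = \frac{1}{Y - 4} - Y = \frac{1}{-4 + Y} - Y$)
$\left(\left(\left(\left(0 \left(T + 6\right) + 20\right) - 27\right) + D{\left(5 \right)}\right) - 19\right)^{2} = \left(\left(\left(\left(0 \left(2 + 6\right) + 20\right) - 27\right) + \frac{1 - 5^{2} + 4 \cdot 5}{-4 + 5}\right) - 19\right)^{2} = \left(\left(\left(\left(0 \cdot 8 + 20\right) - 27\right) + \frac{1 - 25 + 20}{1}\right) - 19\right)^{2} = \left(\left(\left(\left(0 + 20\right) - 27\right) + 1 \left(1 - 25 + 20\right)\right) - 19\right)^{2} = \left(\left(\left(20 - 27\right) + 1 \left(-4\right)\right) - 19\right)^{2} = \left(\left(-7 - 4\right) - 19\right)^{2} = \left(-11 - 19\right)^{2} = \left(-30\right)^{2} = 900$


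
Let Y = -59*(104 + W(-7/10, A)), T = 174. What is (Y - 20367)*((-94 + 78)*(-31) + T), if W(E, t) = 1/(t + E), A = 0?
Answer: -123903770/7 ≈ -1.7701e+7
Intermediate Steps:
W(E, t) = 1/(E + t)
Y = -42362/7 (Y = -59*(104 + 1/(-7/10 + 0)) = -59*(104 + 1/(-7/10)) = -59*(104 - 10/7) = -59*718/7 = -42362/7 ≈ -6051.7)
(Y - 20367)*((-94 + 78)*(-31) + T) = (-42362/7 - 20367)*((-94 + 78)*(-31) + 174) = -184931*(-16*(-31) + 174)/7 = -184931*(496 + 174)/7 = -184931/7*670 = -123903770/7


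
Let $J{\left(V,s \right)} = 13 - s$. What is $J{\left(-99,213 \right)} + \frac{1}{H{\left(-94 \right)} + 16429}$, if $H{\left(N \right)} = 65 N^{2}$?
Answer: $- \frac{118153799}{590769} \approx -200.0$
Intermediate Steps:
$J{\left(-99,213 \right)} + \frac{1}{H{\left(-94 \right)} + 16429} = \left(13 - 213\right) + \frac{1}{65 \left(-94\right)^{2} + 16429} = \left(13 - 213\right) + \frac{1}{65 \cdot 8836 + 16429} = -200 + \frac{1}{574340 + 16429} = -200 + \frac{1}{590769} = - \frac{118153799}{590769}$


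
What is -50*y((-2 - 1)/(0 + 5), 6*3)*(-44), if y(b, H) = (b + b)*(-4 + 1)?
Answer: 7920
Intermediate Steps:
y(b, H) = -6*b (y(b, H) = (2*b)*(-3) = -6*b)
-50*y((-2 - 1)/(0 + 5), 6*3)*(-44) = -(-300)*(-2 - 1)/(0 + 5)*(-44) = -(-300)*(-3/5)*(-44) = -(-300)*(-3*⅕)*(-44) = -(-300)*(-3)/5*(-44) = -50*18/5*(-44) = -180*(-44) = 7920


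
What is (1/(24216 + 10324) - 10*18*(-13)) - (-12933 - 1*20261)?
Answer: 1227344361/34540 ≈ 35534.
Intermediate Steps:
(1/(24216 + 10324) - 10*18*(-13)) - (-12933 - 1*20261) = (1/34540 - 180*(-13)) - (-12933 - 20261) = (1/34540 + 2340) - 1*(-33194) = 80823601/34540 + 33194 = 1227344361/34540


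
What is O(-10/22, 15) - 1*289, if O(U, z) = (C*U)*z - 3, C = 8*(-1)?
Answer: -2612/11 ≈ -237.45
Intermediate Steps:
C = -8
O(U, z) = -3 - 8*U*z (O(U, z) = (-8*U)*z - 3 = -8*U*z - 3 = -3 - 8*U*z)
O(-10/22, 15) - 1*289 = (-3 - 8*(-10/22)*15) - 1*289 = (-3 - 8*(-10*1/22)*15) - 289 = (-3 - 8*(-5/11)*15) - 289 = (-3 + 600/11) - 289 = 567/11 - 289 = -2612/11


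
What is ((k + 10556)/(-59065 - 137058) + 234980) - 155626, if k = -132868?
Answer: 15563266854/196123 ≈ 79355.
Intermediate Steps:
((k + 10556)/(-59065 - 137058) + 234980) - 155626 = ((-132868 + 10556)/(-59065 - 137058) + 234980) - 155626 = (-122312/(-196123) + 234980) - 155626 = (-122312*(-1/196123) + 234980) - 155626 = (122312/196123 + 234980) - 155626 = 46085104852/196123 - 155626 = 15563266854/196123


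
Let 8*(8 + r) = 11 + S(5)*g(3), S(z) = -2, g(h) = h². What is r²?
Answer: 5041/64 ≈ 78.766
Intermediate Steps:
r = -71/8 (r = -8 + (11 - 2*3²)/8 = -8 + (11 - 2*9)/8 = -8 + (11 - 18)/8 = -8 + (⅛)*(-7) = -8 - 7/8 = -71/8 ≈ -8.8750)
r² = (-71/8)² = 5041/64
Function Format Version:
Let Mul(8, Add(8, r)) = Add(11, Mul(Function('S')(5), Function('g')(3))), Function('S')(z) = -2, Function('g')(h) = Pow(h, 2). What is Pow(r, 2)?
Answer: Rational(5041, 64) ≈ 78.766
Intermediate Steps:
r = Rational(-71, 8) (r = Add(-8, Mul(Rational(1, 8), Add(11, Mul(-2, Pow(3, 2))))) = Add(-8, Mul(Rational(1, 8), Add(11, Mul(-2, 9)))) = Add(-8, Mul(Rational(1, 8), Add(11, -18))) = Add(-8, Mul(Rational(1, 8), -7)) = Add(-8, Rational(-7, 8)) = Rational(-71, 8) ≈ -8.8750)
Pow(r, 2) = Pow(Rational(-71, 8), 2) = Rational(5041, 64)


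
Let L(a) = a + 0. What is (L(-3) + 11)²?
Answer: 64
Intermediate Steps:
L(a) = a
(L(-3) + 11)² = (-3 + 11)² = 8² = 64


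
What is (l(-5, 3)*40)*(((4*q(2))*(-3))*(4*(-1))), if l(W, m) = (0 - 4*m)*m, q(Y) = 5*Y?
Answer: -691200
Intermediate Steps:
l(W, m) = -4*m² (l(W, m) = (-4*m)*m = -4*m²)
(l(-5, 3)*40)*(((4*q(2))*(-3))*(4*(-1))) = (-4*3²*40)*(((4*(5*2))*(-3))*(4*(-1))) = (-4*9*40)*(((4*10)*(-3))*(-4)) = (-36*40)*((40*(-3))*(-4)) = -(-172800)*(-4) = -1440*480 = -691200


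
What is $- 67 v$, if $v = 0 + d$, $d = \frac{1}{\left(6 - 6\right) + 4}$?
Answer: $- \frac{67}{4} \approx -16.75$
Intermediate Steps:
$d = \frac{1}{4}$ ($d = \frac{1}{\left(6 - 6\right) + 4} = \frac{1}{0 + 4} = \frac{1}{4} \approx 0.25$)
$v = \frac{1}{4}$ ($v = 0 + \frac{1}{4} = \frac{1}{4} \approx 0.25$)
$- 67 v = \left(-67\right) \frac{1}{4} = - \frac{67}{4}$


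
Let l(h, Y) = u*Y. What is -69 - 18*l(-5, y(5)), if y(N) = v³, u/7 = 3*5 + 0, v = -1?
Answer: 1821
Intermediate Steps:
u = 105 (u = 7*(3*5 + 0) = 7*(15 + 0) = 7*15 = 105)
y(N) = -1 (y(N) = (-1)³ = -1)
l(h, Y) = 105*Y
-69 - 18*l(-5, y(5)) = -69 - 1890*(-1) = -69 - 18*(-105) = -69 + 1890 = 1821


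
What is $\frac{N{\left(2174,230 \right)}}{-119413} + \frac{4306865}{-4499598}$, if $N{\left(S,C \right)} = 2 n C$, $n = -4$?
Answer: $- \frac{506016409925}{537310495974} \approx -0.94176$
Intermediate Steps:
$N{\left(S,C \right)} = - 8 C$ ($N{\left(S,C \right)} = 2 \left(-4\right) C = - 8 C$)
$\frac{N{\left(2174,230 \right)}}{-119413} + \frac{4306865}{-4499598} = \frac{\left(-8\right) 230}{-119413} + \frac{4306865}{-4499598} = \left(-1840\right) \left(- \frac{1}{119413}\right) + 4306865 \left(- \frac{1}{4499598}\right) = \frac{1840}{119413} - \frac{4306865}{4499598} = - \frac{506016409925}{537310495974}$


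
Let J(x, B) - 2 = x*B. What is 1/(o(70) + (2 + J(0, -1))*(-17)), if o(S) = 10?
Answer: -1/58 ≈ -0.017241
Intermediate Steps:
J(x, B) = 2 + B*x (J(x, B) = 2 + x*B = 2 + B*x)
1/(o(70) + (2 + J(0, -1))*(-17)) = 1/(10 + (2 + (2 - 1*0))*(-17)) = 1/(10 + (2 + (2 + 0))*(-17)) = 1/(10 + (2 + 2)*(-17)) = 1/(10 + 4*(-17)) = 1/(10 - 68) = 1/(-58) = -1/58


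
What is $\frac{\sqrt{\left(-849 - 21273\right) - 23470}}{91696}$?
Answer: $\frac{i \sqrt{11398}}{45848} \approx 0.0023286 i$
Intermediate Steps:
$\frac{\sqrt{\left(-849 - 21273\right) - 23470}}{91696} = \sqrt{\left(-849 - 21273\right) - 23470} \cdot \frac{1}{91696} = \sqrt{-22122 - 23470} \cdot \frac{1}{91696} = \sqrt{-45592} \cdot \frac{1}{91696} = 2 i \sqrt{11398} \cdot \frac{1}{91696} = \frac{i \sqrt{11398}}{45848}$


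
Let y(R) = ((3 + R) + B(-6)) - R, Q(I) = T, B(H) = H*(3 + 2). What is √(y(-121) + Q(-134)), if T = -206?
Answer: I*√233 ≈ 15.264*I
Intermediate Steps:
B(H) = 5*H (B(H) = H*5 = 5*H)
Q(I) = -206
y(R) = -27 (y(R) = ((3 + R) + 5*(-6)) - R = ((3 + R) - 30) - R = (-27 + R) - R = -27)
√(y(-121) + Q(-134)) = √(-27 - 206) = √(-233) = I*√233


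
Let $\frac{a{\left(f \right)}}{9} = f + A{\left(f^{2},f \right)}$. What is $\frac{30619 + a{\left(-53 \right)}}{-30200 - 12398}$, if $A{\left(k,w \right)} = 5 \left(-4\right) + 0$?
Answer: $- \frac{14981}{21299} \approx -0.70337$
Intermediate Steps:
$A{\left(k,w \right)} = -20$ ($A{\left(k,w \right)} = -20 + 0 = -20$)
$a{\left(f \right)} = -180 + 9 f$ ($a{\left(f \right)} = 9 \left(f - 20\right) = 9 \left(-20 + f\right) = -180 + 9 f$)
$\frac{30619 + a{\left(-53 \right)}}{-30200 - 12398} = \frac{30619 + \left(-180 + 9 \left(-53\right)\right)}{-30200 - 12398} = \frac{30619 - 657}{-42598} = \left(30619 - 657\right) \left(- \frac{1}{42598}\right) = 29962 \left(- \frac{1}{42598}\right) = - \frac{14981}{21299}$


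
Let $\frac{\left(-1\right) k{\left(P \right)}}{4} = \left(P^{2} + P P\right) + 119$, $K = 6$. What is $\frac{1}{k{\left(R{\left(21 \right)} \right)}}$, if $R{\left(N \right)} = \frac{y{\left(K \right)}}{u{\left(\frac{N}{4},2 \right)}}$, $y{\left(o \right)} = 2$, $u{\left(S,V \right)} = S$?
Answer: $- \frac{441}{210428} \approx -0.0020957$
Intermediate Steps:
$R{\left(N \right)} = \frac{8}{N}$ ($R{\left(N \right)} = \frac{2}{N \frac{1}{4}} = \frac{2}{\frac{1}{4} N} = 2 \frac{4}{N} = \frac{8}{N}$)
$k{\left(P \right)} = -476 - 8 P^{2}$ ($k{\left(P \right)} = - 4 \left(\left(P^{2} + P P\right) + 119\right) = - 4 \left(\left(P^{2} + P^{2}\right) + 119\right) = - 4 \left(2 P^{2} + 119\right) = - 4 \left(119 + 2 P^{2}\right) = -476 - 8 P^{2}$)
$\frac{1}{k{\left(R{\left(21 \right)} \right)}} = \frac{1}{-476 - 8 \left(\frac{8}{21}\right)^{2}} = \frac{1}{-476 - \frac{512}{441}} = \frac{1}{- \frac{210428}{441}} = - \frac{441}{210428}$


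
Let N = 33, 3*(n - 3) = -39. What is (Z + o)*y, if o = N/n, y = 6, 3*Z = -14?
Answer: -239/5 ≈ -47.800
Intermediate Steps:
Z = -14/3 (Z = (⅓)*(-14) = -14/3 ≈ -4.6667)
n = -10 (n = 3 + (⅓)*(-39) = 3 - 13 = -10)
o = -33/10 (o = 33/(-10) = 33*(-⅒) = -33/10 ≈ -3.3000)
(Z + o)*y = (-14/3 - 33/10)*6 = -239/30*6 = -239/5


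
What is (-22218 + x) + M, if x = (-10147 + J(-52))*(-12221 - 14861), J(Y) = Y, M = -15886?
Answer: 276171214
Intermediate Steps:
x = 276209318 (x = (-10147 - 52)*(-12221 - 14861) = -10199*(-27082) = 276209318)
(-22218 + x) + M = (-22218 + 276209318) - 15886 = 276187100 - 15886 = 276171214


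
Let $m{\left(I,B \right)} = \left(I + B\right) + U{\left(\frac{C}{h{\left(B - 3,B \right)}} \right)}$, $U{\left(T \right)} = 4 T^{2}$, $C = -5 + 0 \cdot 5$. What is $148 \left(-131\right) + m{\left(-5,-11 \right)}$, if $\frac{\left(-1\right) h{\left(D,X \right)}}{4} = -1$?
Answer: $- \frac{77591}{4} \approx -19398.0$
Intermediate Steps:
$h{\left(D,X \right)} = 4$ ($h{\left(D,X \right)} = \left(-4\right) \left(-1\right) = 4$)
$C = -5$ ($C = -5 + 0 = -5$)
$m{\left(I,B \right)} = \frac{25}{4} + B + I$ ($m{\left(I,B \right)} = \left(I + B\right) + 4 \left(- \frac{5}{4}\right)^{2} = \left(B + I\right) + 4 \left(\left(-5\right) \frac{1}{4}\right)^{2} = \left(B + I\right) + 4 \left(- \frac{5}{4}\right)^{2} = \left(B + I\right) + 4 \cdot \frac{25}{16} = \left(B + I\right) + \frac{25}{4} = \frac{25}{4} + B + I$)
$148 \left(-131\right) + m{\left(-5,-11 \right)} = 148 \left(-131\right) - \frac{39}{4} = -19388 - \frac{39}{4} = - \frac{77591}{4}$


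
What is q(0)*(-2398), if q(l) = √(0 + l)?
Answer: 0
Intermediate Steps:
q(l) = √l
q(0)*(-2398) = √0*(-2398) = 0*(-2398) = 0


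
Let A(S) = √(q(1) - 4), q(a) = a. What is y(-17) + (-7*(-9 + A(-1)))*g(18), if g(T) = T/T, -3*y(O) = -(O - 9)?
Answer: 163/3 - 7*I*√3 ≈ 54.333 - 12.124*I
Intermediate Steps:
y(O) = -3 + O/3 (y(O) = -(-1)*(O - 9)/3 = -(-1)*(-9 + O)/3 = -(9 - O)/3 = -3 + O/3)
g(T) = 1
A(S) = I*√3 (A(S) = √(1 - 4) = √(-3) = I*√3)
y(-17) + (-7*(-9 + A(-1)))*g(18) = (-3 + (⅓)*(-17)) - 7*(-9 + I*√3)*1 = (-3 - 17/3) + (63 - 7*I*√3)*1 = -26/3 + (63 - 7*I*√3) = 163/3 - 7*I*√3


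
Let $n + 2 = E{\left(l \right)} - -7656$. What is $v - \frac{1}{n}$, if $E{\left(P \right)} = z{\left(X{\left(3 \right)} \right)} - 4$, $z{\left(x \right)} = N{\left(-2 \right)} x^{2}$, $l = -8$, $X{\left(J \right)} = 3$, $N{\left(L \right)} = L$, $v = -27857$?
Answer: $- \frac{212604625}{7632} \approx -27857.0$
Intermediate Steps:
$z{\left(x \right)} = - 2 x^{2}$
$E{\left(P \right)} = -22$ ($E{\left(P \right)} = - 2 \cdot 3^{2} - 4 = \left(-2\right) 9 - 4 = -18 - 4 = -22$)
$n = 7632$ ($n = -2 - -7634 = -2 + \left(-22 + 7656\right) = -2 + 7634 = 7632$)
$v - \frac{1}{n} = -27857 - \frac{1}{7632} = - \frac{212604625}{7632}$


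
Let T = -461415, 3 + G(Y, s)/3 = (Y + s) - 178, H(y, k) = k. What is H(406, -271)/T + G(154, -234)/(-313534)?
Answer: 446255659/144669290610 ≈ 0.0030847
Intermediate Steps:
G(Y, s) = -543 + 3*Y + 3*s (G(Y, s) = -9 + 3*((Y + s) - 178) = -9 + 3*(-178 + Y + s) = -9 + (-534 + 3*Y + 3*s) = -543 + 3*Y + 3*s)
H(406, -271)/T + G(154, -234)/(-313534) = -271/(-461415) + (-543 + 3*154 + 3*(-234))/(-313534) = -271*(-1/461415) + (-543 + 462 - 702)*(-1/313534) = 271/461415 - 783*(-1/313534) = 271/461415 + 783/313534 = 446255659/144669290610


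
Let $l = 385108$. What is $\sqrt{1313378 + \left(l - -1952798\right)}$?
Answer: $14 \sqrt{18629} \approx 1910.8$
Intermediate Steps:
$\sqrt{1313378 + \left(l - -1952798\right)} = \sqrt{1313378 + \left(385108 - -1952798\right)} = \sqrt{1313378 + \left(385108 + 1952798\right)} = \sqrt{1313378 + 2337906} = \sqrt{3651284} = 14 \sqrt{18629}$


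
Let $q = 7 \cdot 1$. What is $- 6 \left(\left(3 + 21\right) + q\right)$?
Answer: $-186$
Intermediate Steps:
$q = 7$
$- 6 \left(\left(3 + 21\right) + q\right) = - 6 \left(\left(3 + 21\right) + 7\right) = - 6 \left(24 + 7\right) = \left(-6\right) 31 = -186$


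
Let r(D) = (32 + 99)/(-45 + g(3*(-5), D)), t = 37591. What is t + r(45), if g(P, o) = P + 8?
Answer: 1954601/52 ≈ 37589.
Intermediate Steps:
g(P, o) = 8 + P
r(D) = -131/52 (r(D) = (32 + 99)/(-45 + (8 + 3*(-5))) = 131/(-45 + (8 - 15)) = 131/(-45 - 7) = 131/(-52) = 131*(-1/52) = -131/52)
t + r(45) = 37591 - 131/52 = 1954601/52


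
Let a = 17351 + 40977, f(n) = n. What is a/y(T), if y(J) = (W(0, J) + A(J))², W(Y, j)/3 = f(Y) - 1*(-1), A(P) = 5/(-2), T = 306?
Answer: 233312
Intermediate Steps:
A(P) = -5/2 (A(P) = 5*(-½) = -5/2)
W(Y, j) = 3 + 3*Y (W(Y, j) = 3*(Y - 1*(-1)) = 3*(Y + 1) = 3*(1 + Y) = 3 + 3*Y)
a = 58328
y(J) = ¼ (y(J) = ((3 + 3*0) - 5/2)² = ((3 + 0) - 5/2)² = (3 - 5/2)² = (½)² = ¼)
a/y(T) = 58328/(¼) = 58328*4 = 233312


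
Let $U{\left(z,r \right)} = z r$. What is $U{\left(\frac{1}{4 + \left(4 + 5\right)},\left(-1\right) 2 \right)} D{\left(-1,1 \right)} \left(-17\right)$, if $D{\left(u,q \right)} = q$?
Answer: $\frac{34}{13} \approx 2.6154$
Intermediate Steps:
$U{\left(z,r \right)} = r z$
$U{\left(\frac{1}{4 + \left(4 + 5\right)},\left(-1\right) 2 \right)} D{\left(-1,1 \right)} \left(-17\right) = \frac{\left(-1\right) 2}{4 + \left(4 + 5\right)} 1 \left(-17\right) = - \frac{2}{4 + 9} \cdot 1 \left(-17\right) = - \frac{2}{13} \cdot 1 \left(-17\right) = \left(-2\right) \frac{1}{13} \cdot 1 \left(-17\right) = \left(- \frac{2}{13}\right) 1 \left(-17\right) = \left(- \frac{2}{13}\right) \left(-17\right) = \frac{34}{13}$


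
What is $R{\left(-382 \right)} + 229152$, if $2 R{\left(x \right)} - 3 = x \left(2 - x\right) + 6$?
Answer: $\frac{311625}{2} \approx 1.5581 \cdot 10^{5}$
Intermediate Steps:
$R{\left(x \right)} = \frac{9}{2} + \frac{x \left(2 - x\right)}{2}$ ($R{\left(x \right)} = \frac{3}{2} + \frac{x \left(2 - x\right) + 6}{2} = \frac{3}{2} + \frac{6 + x \left(2 - x\right)}{2} = \frac{3}{2} + \left(3 + \frac{x \left(2 - x\right)}{2}\right) = \frac{9}{2} + \frac{x \left(2 - x\right)}{2}$)
$R{\left(-382 \right)} + 229152 = \left(\frac{9}{2} - 382 - \frac{\left(-382\right)^{2}}{2}\right) + 229152 = \left(\frac{9}{2} - 382 - 72962\right) + 229152 = - \frac{146679}{2} + 229152 = \frac{311625}{2}$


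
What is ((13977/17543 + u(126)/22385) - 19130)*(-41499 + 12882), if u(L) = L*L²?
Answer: 213967780303812429/392700055 ≈ 5.4486e+8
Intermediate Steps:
u(L) = L³
((13977/17543 + u(126)/22385) - 19130)*(-41499 + 12882) = ((13977/17543 + 126³/22385) - 19130)*(-41499 + 12882) = ((13977*(1/17543) + 2000376*(1/22385)) - 19130)*(-28617) = ((13977/17543 + 2000376/22385) - 19130)*(-28617) = (35405471313/392700055 - 19130)*(-28617) = -7476946580837/392700055*(-28617) = 213967780303812429/392700055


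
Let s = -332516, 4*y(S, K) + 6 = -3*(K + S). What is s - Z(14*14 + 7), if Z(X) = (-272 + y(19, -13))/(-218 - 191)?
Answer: -135999322/409 ≈ -3.3252e+5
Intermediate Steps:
y(S, K) = -3/2 - 3*K/4 - 3*S/4 (y(S, K) = -3/2 + (-3*(K + S))/4 = -3/2 + (-3*K - 3*S)/4 = -3/2 + (-3*K/4 - 3*S/4) = -3/2 - 3*K/4 - 3*S/4)
Z(X) = 278/409 (Z(X) = (-272 + (-3/2 - ¾*(-13) - ¾*19))/(-218 - 191) = (-272 + (-3/2 + 39/4 - 57/4))/(-409) = (-272 - 6)*(-1/409) = -278*(-1/409) = 278/409)
s - Z(14*14 + 7) = -332516 - 1*278/409 = -332516 - 278/409 = -135999322/409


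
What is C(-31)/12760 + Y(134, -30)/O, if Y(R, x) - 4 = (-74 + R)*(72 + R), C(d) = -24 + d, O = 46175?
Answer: 2822273/10712600 ≈ 0.26345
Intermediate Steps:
Y(R, x) = 4 + (-74 + R)*(72 + R)
C(-31)/12760 + Y(134, -30)/O = (-24 - 31)/12760 + (-5324 + 134**2 - 2*134)/46175 = -55*1/12760 + (-5324 + 17956 - 268)*(1/46175) = -1/232 + 12364*(1/46175) = -1/232 + 12364/46175 = 2822273/10712600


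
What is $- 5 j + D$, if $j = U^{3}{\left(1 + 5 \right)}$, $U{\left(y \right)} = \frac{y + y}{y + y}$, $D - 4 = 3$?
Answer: $2$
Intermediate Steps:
$D = 7$ ($D = 4 + 3 = 7$)
$U{\left(y \right)} = 1$ ($U{\left(y \right)} = \frac{2 y}{2 y} = 2 y \frac{1}{2 y} = 1$)
$j = 1$ ($j = 1^{3} = 1$)
$- 5 j + D = \left(-5\right) 1 + 7 = -5 + 7 = 2$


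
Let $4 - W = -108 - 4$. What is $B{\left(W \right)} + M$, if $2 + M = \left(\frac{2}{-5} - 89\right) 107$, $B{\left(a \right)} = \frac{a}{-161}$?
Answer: $- \frac{7702659}{805} \approx -9568.5$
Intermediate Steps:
$W = 116$ ($W = 4 - \left(-108 - 4\right) = 4 - -112 = 4 + 112 = 116$)
$B{\left(a \right)} = - \frac{a}{161}$ ($B{\left(a \right)} = a \left(- \frac{1}{161}\right) = - \frac{a}{161}$)
$M = - \frac{47839}{5}$ ($M = -2 + \left(\frac{2}{-5} - 89\right) 107 = -2 + \left(2 \left(- \frac{1}{5}\right) - 89\right) 107 = -2 + \left(- \frac{2}{5} - 89\right) 107 = -2 - \frac{47829}{5} = - \frac{47839}{5} \approx -9567.8$)
$B{\left(W \right)} + M = \left(- \frac{1}{161}\right) 116 - \frac{47839}{5} = - \frac{116}{161} - \frac{47839}{5} = - \frac{7702659}{805}$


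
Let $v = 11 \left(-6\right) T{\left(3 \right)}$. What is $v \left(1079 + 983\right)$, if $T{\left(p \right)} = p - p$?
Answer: $0$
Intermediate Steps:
$T{\left(p \right)} = 0$
$v = 0$ ($v = 11 \left(-6\right) 0 = \left(-66\right) 0 = 0$)
$v \left(1079 + 983\right) = 0 \left(1079 + 983\right) = 0 \cdot 2062 = 0$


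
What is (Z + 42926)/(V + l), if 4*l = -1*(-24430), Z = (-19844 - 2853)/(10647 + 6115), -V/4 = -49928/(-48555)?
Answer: 34935464037825/4967417870281 ≈ 7.0329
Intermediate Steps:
V = -199712/48555 (V = -(-199712)/(-48555) = -(-199712)*(-1)/48555 = -4*49928/48555 = -199712/48555 ≈ -4.1131)
Z = -22697/16762 ≈ -1.3541
l = 12215/2 (l = (-1*(-24430))/4 = (1/4)*24430 = 12215/2 ≈ 6107.5)
(Z + 42926)/(V + l) = (-22697/16762 + 42926)/(-199712/48555 + 12215/2) = 719502915/(16762*(592699901/97110)) = (719502915/16762)*(97110/592699901) = 34935464037825/4967417870281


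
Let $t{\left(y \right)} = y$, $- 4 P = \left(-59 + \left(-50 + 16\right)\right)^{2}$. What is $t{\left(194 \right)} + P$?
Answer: $- \frac{7873}{4} \approx -1968.3$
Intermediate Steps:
$P = - \frac{8649}{4}$ ($P = - \frac{\left(-59 + \left(-50 + 16\right)\right)^{2}}{4} = - \frac{\left(-59 - 34\right)^{2}}{4} = - \frac{\left(-93\right)^{2}}{4} = \left(- \frac{1}{4}\right) 8649 = - \frac{8649}{4} \approx -2162.3$)
$t{\left(194 \right)} + P = 194 - \frac{8649}{4} = - \frac{7873}{4}$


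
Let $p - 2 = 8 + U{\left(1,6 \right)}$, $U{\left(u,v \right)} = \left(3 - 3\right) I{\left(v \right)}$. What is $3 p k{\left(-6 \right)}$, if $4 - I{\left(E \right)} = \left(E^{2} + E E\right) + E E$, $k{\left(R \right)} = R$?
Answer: $-180$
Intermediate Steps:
$I{\left(E \right)} = 4 - 3 E^{2}$ ($I{\left(E \right)} = 4 - \left(\left(E^{2} + E E\right) + E E\right) = 4 - \left(\left(E^{2} + E^{2}\right) + E^{2}\right) = 4 - \left(2 E^{2} + E^{2}\right) = 4 - 3 E^{2}$)
$U{\left(u,v \right)} = 0$ ($U{\left(u,v \right)} = \left(3 - 3\right) \left(4 - 3 v^{2}\right) = 0 \left(4 - 3 v^{2}\right) = 0$)
$p = 10$ ($p = 2 + \left(8 + 0\right) = 2 + 8 = 10$)
$3 p k{\left(-6 \right)} = 3 \cdot 10 \left(-6\right) = 30 \left(-6\right) = -180$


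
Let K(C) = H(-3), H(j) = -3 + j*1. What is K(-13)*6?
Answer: -36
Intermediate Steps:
H(j) = -3 + j
K(C) = -6 (K(C) = -3 - 3 = -6)
K(-13)*6 = -6*6 = -36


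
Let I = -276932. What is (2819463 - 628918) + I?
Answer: 1913613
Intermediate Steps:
(2819463 - 628918) + I = (2819463 - 628918) - 276932 = 2190545 - 276932 = 1913613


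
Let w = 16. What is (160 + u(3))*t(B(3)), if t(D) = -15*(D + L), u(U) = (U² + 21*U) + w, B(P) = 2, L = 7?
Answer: -33480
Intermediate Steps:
u(U) = 16 + U² + 21*U (u(U) = (U² + 21*U) + 16 = 16 + U² + 21*U)
t(D) = -105 - 15*D (t(D) = -15*(D + 7) = -15*(7 + D) = -105 - 15*D)
(160 + u(3))*t(B(3)) = (160 + (16 + 3² + 21*3))*(-105 - 15*2) = (160 + (16 + 9 + 63))*(-105 - 30) = (160 + 88)*(-135) = 248*(-135) = -33480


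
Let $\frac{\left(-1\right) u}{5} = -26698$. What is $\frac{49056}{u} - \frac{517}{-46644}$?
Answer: $\frac{168370171}{444750540} \approx 0.37857$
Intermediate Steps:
$u = 133490$ ($u = \left(-5\right) \left(-26698\right) = 133490$)
$\frac{49056}{u} - \frac{517}{-46644} = \frac{49056}{133490} - \frac{517}{-46644} = 49056 \cdot \frac{1}{133490} - - \frac{517}{46644} = \frac{3504}{9535} + \frac{517}{46644} = \frac{168370171}{444750540}$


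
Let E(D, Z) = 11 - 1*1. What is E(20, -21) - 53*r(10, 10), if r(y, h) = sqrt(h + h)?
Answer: 10 - 106*sqrt(5) ≈ -227.02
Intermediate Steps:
E(D, Z) = 10 (E(D, Z) = 11 - 1 = 10)
r(y, h) = sqrt(2)*sqrt(h) (r(y, h) = sqrt(2*h) = sqrt(2)*sqrt(h))
E(20, -21) - 53*r(10, 10) = 10 - 53*sqrt(2)*sqrt(10) = 10 - 106*sqrt(5)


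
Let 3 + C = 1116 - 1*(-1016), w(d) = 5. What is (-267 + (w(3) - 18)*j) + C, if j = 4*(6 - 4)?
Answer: 1758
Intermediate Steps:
j = 8 (j = 4*2 = 8)
C = 2129 (C = -3 + (1116 - 1*(-1016)) = -3 + (1116 + 1016) = -3 + 2132 = 2129)
(-267 + (w(3) - 18)*j) + C = (-267 + (5 - 18)*8) + 2129 = (-267 - 13*8) + 2129 = (-267 - 104) + 2129 = -371 + 2129 = 1758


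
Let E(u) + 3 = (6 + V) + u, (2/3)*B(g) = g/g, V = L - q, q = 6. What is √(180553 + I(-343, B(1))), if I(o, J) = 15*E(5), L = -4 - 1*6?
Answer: √180433 ≈ 424.77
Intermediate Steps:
L = -10 (L = -4 - 6 = -10)
V = -16 (V = -10 - 1*6 = -10 - 6 = -16)
B(g) = 3/2 (B(g) = 3*(g/g)/2 = (3/2)*1 = 3/2)
E(u) = -13 + u (E(u) = -3 + ((6 - 16) + u) = -3 + (-10 + u) = -13 + u)
I(o, J) = -120 (I(o, J) = 15*(-13 + 5) = 15*(-8) = -120)
√(180553 + I(-343, B(1))) = √(180553 - 120) = √180433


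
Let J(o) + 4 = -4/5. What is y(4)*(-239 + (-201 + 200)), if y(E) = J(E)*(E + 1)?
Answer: 5760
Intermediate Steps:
J(o) = -24/5 (J(o) = -4 - 4/5 = -24/5)
y(E) = -24/5 - 24*E/5 (y(E) = -24*(E + 1)/5 = -24*(1 + E)/5 = -24/5 - 24*E/5)
y(4)*(-239 + (-201 + 200)) = (-24/5 - 24/5*4)*(-239 + (-201 + 200)) = (-24/5 - 96/5)*(-239 - 1) = -24*(-240) = 5760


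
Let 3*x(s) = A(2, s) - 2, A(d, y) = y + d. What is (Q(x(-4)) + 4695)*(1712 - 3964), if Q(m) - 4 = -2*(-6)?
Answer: -10609172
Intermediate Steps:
A(d, y) = d + y
x(s) = s/3 (x(s) = ((2 + s) - 2)/3 = s/3)
Q(m) = 16 (Q(m) = 4 - 2*(-6) = 4 + 12 = 16)
(Q(x(-4)) + 4695)*(1712 - 3964) = (16 + 4695)*(1712 - 3964) = 4711*(-2252) = -10609172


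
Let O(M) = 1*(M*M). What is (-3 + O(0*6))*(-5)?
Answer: 15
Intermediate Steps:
O(M) = M**2 (O(M) = 1*M**2 = M**2)
(-3 + O(0*6))*(-5) = (-3 + (0*6)**2)*(-5) = (-3 + 0**2)*(-5) = (-3 + 0)*(-5) = -3*(-5) = 15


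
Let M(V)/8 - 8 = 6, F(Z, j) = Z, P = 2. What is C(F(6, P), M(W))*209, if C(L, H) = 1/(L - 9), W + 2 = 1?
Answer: -209/3 ≈ -69.667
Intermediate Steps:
W = -1 (W = -2 + 1 = -1)
M(V) = 112 (M(V) = 64 + 8*6 = 64 + 48 = 112)
C(L, H) = 1/(-9 + L)
C(F(6, P), M(W))*209 = 209/(-9 + 6) = 209/(-3) = -⅓*209 = -209/3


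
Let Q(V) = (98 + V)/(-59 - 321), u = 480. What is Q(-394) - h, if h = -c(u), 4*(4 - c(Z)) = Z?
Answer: -10946/95 ≈ -115.22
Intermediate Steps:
Q(V) = -49/190 - V/380 (Q(V) = (98 + V)/(-380) = (98 + V)*(-1/380) = -49/190 - V/380)
c(Z) = 4 - Z/4
h = 116 (h = -(4 - ¼*480) = -(4 - 120) = -1*(-116) = 116)
Q(-394) - h = (-49/190 - 1/380*(-394)) - 1*116 = (-49/190 + 197/190) - 116 = 74/95 - 116 = -10946/95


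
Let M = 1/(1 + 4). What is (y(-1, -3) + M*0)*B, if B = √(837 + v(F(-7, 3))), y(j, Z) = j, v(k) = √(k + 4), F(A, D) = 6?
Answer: -√(837 + √10) ≈ -28.986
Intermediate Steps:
v(k) = √(4 + k)
M = ⅕ (M = 1/5 = ⅕ ≈ 0.20000)
B = √(837 + √10) (B = √(837 + √(4 + 6)) = √(837 + √10) ≈ 28.986)
(y(-1, -3) + M*0)*B = (-1 + (⅕)*0)*√(837 + √10) = (-1 + 0)*√(837 + √10) = -√(837 + √10)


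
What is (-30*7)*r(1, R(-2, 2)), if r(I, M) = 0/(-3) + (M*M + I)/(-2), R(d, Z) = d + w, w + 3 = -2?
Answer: 5250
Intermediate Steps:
w = -5 (w = -3 - 2 = -5)
R(d, Z) = -5 + d (R(d, Z) = d - 5 = -5 + d)
r(I, M) = -I/2 - M**2/2 (r(I, M) = 0*(-1/3) + (M**2 + I)*(-1/2) = 0 + (I + M**2)*(-1/2) = 0 + (-I/2 - M**2/2) = -I/2 - M**2/2)
(-30*7)*r(1, R(-2, 2)) = (-30*7)*(-1/2*1 - (-5 - 2)**2/2) = -210*(-1/2 - 1/2*(-7)**2) = -210*(-1/2 - 1/2*49) = -210*(-1/2 - 49/2) = -210*(-25) = 5250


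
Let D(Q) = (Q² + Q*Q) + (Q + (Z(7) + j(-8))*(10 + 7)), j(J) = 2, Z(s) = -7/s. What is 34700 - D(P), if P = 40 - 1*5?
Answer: 32198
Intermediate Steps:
P = 35 (P = 40 - 5 = 35)
D(Q) = 17 + Q + 2*Q² (D(Q) = (Q² + Q*Q) + (Q + (-7/7 + 2)*(10 + 7)) = (Q² + Q²) + (Q + (-7*⅐ + 2)*17) = 2*Q² + (Q + (-1 + 2)*17) = 2*Q² + (Q + 1*17) = 2*Q² + (Q + 17) = 2*Q² + (17 + Q) = 17 + Q + 2*Q²)
34700 - D(P) = 34700 - (17 + 35 + 2*35²) = 34700 - (17 + 35 + 2*1225) = 34700 - (17 + 35 + 2450) = 34700 - 1*2502 = 34700 - 2502 = 32198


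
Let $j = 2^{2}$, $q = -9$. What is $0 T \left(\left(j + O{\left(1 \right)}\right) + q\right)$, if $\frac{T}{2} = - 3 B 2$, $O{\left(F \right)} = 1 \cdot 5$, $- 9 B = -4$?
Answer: $0$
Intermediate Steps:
$B = \frac{4}{9}$ ($B = \left(- \frac{1}{9}\right) \left(-4\right) = \frac{4}{9} \approx 0.44444$)
$O{\left(F \right)} = 5$
$j = 4$
$T = - \frac{16}{3}$ ($T = 2 \left(-3\right) \frac{4}{9} \cdot 2 = 2 \left(\left(- \frac{4}{3}\right) 2\right) = 2 \left(- \frac{8}{3}\right) = - \frac{16}{3} \approx -5.3333$)
$0 T \left(\left(j + O{\left(1 \right)}\right) + q\right) = 0 \left(- \frac{16}{3}\right) \left(\left(4 + 5\right) - 9\right) = 0 \left(9 - 9\right) = 0 \cdot 0 = 0$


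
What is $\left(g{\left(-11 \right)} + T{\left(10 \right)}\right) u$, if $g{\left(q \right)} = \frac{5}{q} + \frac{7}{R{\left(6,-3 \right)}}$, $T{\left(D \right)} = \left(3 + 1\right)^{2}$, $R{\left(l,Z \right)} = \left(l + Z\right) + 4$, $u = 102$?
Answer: $\frac{18564}{11} \approx 1687.6$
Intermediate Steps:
$R{\left(l,Z \right)} = 4 + Z + l$ ($R{\left(l,Z \right)} = \left(Z + l\right) + 4 = 4 + Z + l$)
$T{\left(D \right)} = 16$ ($T{\left(D \right)} = 4^{2} = 16$)
$g{\left(q \right)} = 1 + \frac{5}{q}$ ($g{\left(q \right)} = \frac{5}{q} + \frac{7}{4 - 3 + 6} = \frac{5}{q} + \frac{7}{7} = \frac{5}{q} + 7 \cdot \frac{1}{7} = \frac{5}{q} + 1 = 1 + \frac{5}{q}$)
$\left(g{\left(-11 \right)} + T{\left(10 \right)}\right) u = \left(\frac{5 - 11}{-11} + 16\right) 102 = \left(\left(- \frac{1}{11}\right) \left(-6\right) + 16\right) 102 = \left(\frac{6}{11} + 16\right) 102 = \frac{182}{11} \cdot 102 = \frac{18564}{11}$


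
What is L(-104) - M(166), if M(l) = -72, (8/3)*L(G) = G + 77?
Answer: 495/8 ≈ 61.875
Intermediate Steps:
L(G) = 231/8 + 3*G/8 (L(G) = 3*(G + 77)/8 = 3*(77 + G)/8 = 231/8 + 3*G/8)
L(-104) - M(166) = (231/8 + (3/8)*(-104)) - 1*(-72) = (231/8 - 39) + 72 = -81/8 + 72 = 495/8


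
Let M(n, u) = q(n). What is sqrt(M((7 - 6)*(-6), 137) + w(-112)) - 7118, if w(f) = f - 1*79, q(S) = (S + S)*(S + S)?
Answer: -7118 + I*sqrt(47) ≈ -7118.0 + 6.8557*I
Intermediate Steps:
q(S) = 4*S**2 (q(S) = (2*S)*(2*S) = 4*S**2)
w(f) = -79 + f (w(f) = f - 79 = -79 + f)
M(n, u) = 4*n**2
sqrt(M((7 - 6)*(-6), 137) + w(-112)) - 7118 = sqrt(4*((7 - 6)*(-6))**2 + (-79 - 112)) - 7118 = sqrt(4*(1*(-6))**2 - 191) - 7118 = sqrt(4*(-6)**2 - 191) - 7118 = sqrt(4*36 - 191) - 7118 = sqrt(144 - 191) - 7118 = sqrt(-47) - 7118 = I*sqrt(47) - 7118 = -7118 + I*sqrt(47)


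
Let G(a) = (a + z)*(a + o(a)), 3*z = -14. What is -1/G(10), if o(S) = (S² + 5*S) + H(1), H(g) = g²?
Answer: -3/2576 ≈ -0.0011646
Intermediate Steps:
o(S) = 1 + S² + 5*S (o(S) = (S² + 5*S) + 1² = (S² + 5*S) + 1 = 1 + S² + 5*S)
z = -14/3 (z = (⅓)*(-14) = -14/3 ≈ -4.6667)
G(a) = (-14/3 + a)*(1 + a² + 6*a) (G(a) = (a - 14/3)*(a + (1 + a² + 5*a)) = (-14/3 + a)*(1 + a² + 6*a))
-1/G(10) = -1/(-14/3 + 10³ - 27*10 + (4/3)*10²) = -1/(-14/3 + 1000 - 270 + (4/3)*100) = -1/(-14/3 + 1000 - 270 + 400/3) = -1/2576/3 = -1*3/2576 = -3/2576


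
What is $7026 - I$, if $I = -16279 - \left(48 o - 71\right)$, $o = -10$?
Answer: $22754$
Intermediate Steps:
$I = -15728$ ($I = -16279 - \left(48 \left(-10\right) - 71\right) = -16279 - \left(-480 - 71\right) = -16279 - -551 = -16279 + 551 = -15728$)
$7026 - I = 7026 - -15728 = 7026 + 15728 = 22754$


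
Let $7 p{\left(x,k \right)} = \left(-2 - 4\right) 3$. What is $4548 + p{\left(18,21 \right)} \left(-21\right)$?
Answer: $4602$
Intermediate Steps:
$p{\left(x,k \right)} = - \frac{18}{7}$ ($p{\left(x,k \right)} = \frac{\left(-2 - 4\right) 3}{7} = \frac{\left(-6\right) 3}{7} = \frac{1}{7} \left(-18\right) = - \frac{18}{7}$)
$4548 + p{\left(18,21 \right)} \left(-21\right) = 4548 - -54 = 4548 + 54 = 4602$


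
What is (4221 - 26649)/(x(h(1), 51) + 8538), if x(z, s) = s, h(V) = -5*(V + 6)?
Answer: -1068/409 ≈ -2.6112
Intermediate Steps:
h(V) = -30 - 5*V (h(V) = -5*(6 + V) = -30 - 5*V)
(4221 - 26649)/(x(h(1), 51) + 8538) = (4221 - 26649)/(51 + 8538) = -22428/8589 = -22428*1/8589 = -1068/409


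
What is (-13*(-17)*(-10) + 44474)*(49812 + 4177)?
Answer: 2281791096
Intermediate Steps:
(-13*(-17)*(-10) + 44474)*(49812 + 4177) = (221*(-10) + 44474)*53989 = (-2210 + 44474)*53989 = 42264*53989 = 2281791096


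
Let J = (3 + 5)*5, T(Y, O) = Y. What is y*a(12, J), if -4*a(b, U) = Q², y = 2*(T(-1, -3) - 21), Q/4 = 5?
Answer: 4400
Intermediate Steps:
Q = 20 (Q = 4*5 = 20)
y = -44 (y = 2*(-1 - 21) = 2*(-22) = -44)
J = 40 (J = 8*5 = 40)
a(b, U) = -100 (a(b, U) = -¼*20² = -¼*400 = -100)
y*a(12, J) = -44*(-100) = 4400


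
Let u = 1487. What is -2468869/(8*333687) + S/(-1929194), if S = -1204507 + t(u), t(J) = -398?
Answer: -773219091853/2574987833112 ≈ -0.30028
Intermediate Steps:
S = -1204905 (S = -1204507 - 398 = -1204905)
-2468869/(8*333687) + S/(-1929194) = -2468869/(8*333687) - 1204905/(-1929194) = -2468869/2669496 - 1204905*(-1/1929194) = -2468869*1/2669496 + 1204905/1929194 = -2468869/2669496 + 1204905/1929194 = -773219091853/2574987833112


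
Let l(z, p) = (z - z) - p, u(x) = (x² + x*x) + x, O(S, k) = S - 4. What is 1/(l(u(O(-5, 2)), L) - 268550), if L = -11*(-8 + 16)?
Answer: -1/268462 ≈ -3.7249e-6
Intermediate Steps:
O(S, k) = -4 + S
u(x) = x + 2*x² (u(x) = (x² + x²) + x = 2*x² + x = x + 2*x²)
L = -88 (L = -11*8 = -88)
l(z, p) = -p (l(z, p) = 0 - p = -p)
1/(l(u(O(-5, 2)), L) - 268550) = 1/(-1*(-88) - 268550) = 1/(88 - 268550) = 1/(-268462) = -1/268462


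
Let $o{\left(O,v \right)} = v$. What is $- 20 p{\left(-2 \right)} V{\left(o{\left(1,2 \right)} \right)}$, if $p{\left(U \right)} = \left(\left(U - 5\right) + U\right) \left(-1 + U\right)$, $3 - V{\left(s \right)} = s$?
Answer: $-540$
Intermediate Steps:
$V{\left(s \right)} = 3 - s$
$p{\left(U \right)} = \left(-1 + U\right) \left(-5 + 2 U\right)$ ($p{\left(U \right)} = \left(\left(-5 + U\right) + U\right) \left(-1 + U\right) = \left(-5 + 2 U\right) \left(-1 + U\right) = \left(-1 + U\right) \left(-5 + 2 U\right)$)
$- 20 p{\left(-2 \right)} V{\left(o{\left(1,2 \right)} \right)} = - 20 \left(5 - -14 + 2 \left(-2\right)^{2}\right) \left(3 - 2\right) = - 20 \left(5 + 14 + 2 \cdot 4\right) \left(3 - 2\right) = - 20 \left(5 + 14 + 8\right) 1 = \left(-20\right) 27 \cdot 1 = \left(-540\right) 1 = -540$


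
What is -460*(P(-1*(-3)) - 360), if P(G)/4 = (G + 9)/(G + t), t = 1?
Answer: 160080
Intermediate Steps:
P(G) = 4*(9 + G)/(1 + G) (P(G) = 4*((G + 9)/(G + 1)) = 4*((9 + G)/(1 + G)) = 4*(9 + G)/(1 + G))
-460*(P(-1*(-3)) - 360) = -460*(4*(9 - 1*(-3))/(1 - 1*(-3)) - 360) = -460*(4*(9 + 3)/(1 + 3) - 360) = -460*(4*12/4 - 360) = -460*(4*(¼)*12 - 360) = -460*(12 - 360) = -460*(-348) = 160080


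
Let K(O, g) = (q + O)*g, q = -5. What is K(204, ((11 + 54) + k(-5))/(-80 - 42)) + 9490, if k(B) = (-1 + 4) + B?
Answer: 1145243/122 ≈ 9387.2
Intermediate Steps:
k(B) = 3 + B
K(O, g) = g*(-5 + O) (K(O, g) = (-5 + O)*g = g*(-5 + O))
K(204, ((11 + 54) + k(-5))/(-80 - 42)) + 9490 = (((11 + 54) + (3 - 5))/(-80 - 42))*(-5 + 204) + 9490 = ((65 - 2)/(-122))*199 + 9490 = (63*(-1/122))*199 + 9490 = -63/122*199 + 9490 = -12537/122 + 9490 = 1145243/122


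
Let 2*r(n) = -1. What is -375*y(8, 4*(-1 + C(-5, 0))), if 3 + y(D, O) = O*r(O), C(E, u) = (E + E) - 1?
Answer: -7875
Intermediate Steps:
r(n) = -½ (r(n) = (½)*(-1) = -½)
C(E, u) = -1 + 2*E (C(E, u) = 2*E - 1 = -1 + 2*E)
y(D, O) = -3 - O/2 (y(D, O) = -3 + O*(-½) = -3 - O/2)
-375*y(8, 4*(-1 + C(-5, 0))) = -375*(-3 - 2*(-1 + (-1 + 2*(-5)))) = -375*(-3 - 2*(-1 + (-1 - 10))) = -375*(-3 - 2*(-1 - 11)) = -375*(-3 - 2*(-12)) = -375*(-3 - ½*(-48)) = -375*(-3 + 24) = -375*21 = -7875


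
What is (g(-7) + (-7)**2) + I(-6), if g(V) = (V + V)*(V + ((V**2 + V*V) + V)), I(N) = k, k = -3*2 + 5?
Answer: -1128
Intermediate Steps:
k = -1 (k = -6 + 5 = -1)
I(N) = -1
g(V) = 2*V*(2*V + 2*V**2) (g(V) = (2*V)*(V + ((V**2 + V**2) + V)) = (2*V)*(V + (2*V**2 + V)) = (2*V)*(V + (V + 2*V**2)) = (2*V)*(2*V + 2*V**2) = 2*V*(2*V + 2*V**2))
(g(-7) + (-7)**2) + I(-6) = (4*(-7)**2*(1 - 7) + (-7)**2) - 1 = (4*49*(-6) + 49) - 1 = (-1176 + 49) - 1 = -1127 - 1 = -1128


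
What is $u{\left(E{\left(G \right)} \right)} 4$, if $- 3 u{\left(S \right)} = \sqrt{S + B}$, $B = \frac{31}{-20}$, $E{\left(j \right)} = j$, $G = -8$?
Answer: $- \frac{2 i \sqrt{955}}{15} \approx - 4.1204 i$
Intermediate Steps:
$B = - \frac{31}{20}$ ($B = 31 \left(- \frac{1}{20}\right) = - \frac{31}{20} \approx -1.55$)
$u{\left(S \right)} = - \frac{\sqrt{- \frac{31}{20} + S}}{3}$ ($u{\left(S \right)} = - \frac{\sqrt{S - \frac{31}{20}}}{3} = - \frac{\sqrt{- \frac{31}{20} + S}}{3}$)
$u{\left(E{\left(G \right)} \right)} 4 = - \frac{\sqrt{-155 + 100 \left(-8\right)}}{30} \cdot 4 = - \frac{\sqrt{-155 - 800}}{30} \cdot 4 = - \frac{\sqrt{-955}}{30} \cdot 4 = - \frac{i \sqrt{955}}{30} \cdot 4 = - \frac{2 i \sqrt{955}}{15}$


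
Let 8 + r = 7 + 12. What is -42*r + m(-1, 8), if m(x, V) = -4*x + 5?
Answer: -453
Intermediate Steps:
r = 11 (r = -8 + (7 + 12) = -8 + 19 = 11)
m(x, V) = 5 - 4*x
-42*r + m(-1, 8) = -42*11 + (5 - 4*(-1)) = -462 + (5 + 4) = -462 + 9 = -453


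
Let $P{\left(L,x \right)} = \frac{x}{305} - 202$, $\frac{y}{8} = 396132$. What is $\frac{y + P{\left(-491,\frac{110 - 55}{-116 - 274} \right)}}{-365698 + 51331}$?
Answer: $- \frac{75387036649}{7478790930} \approx -10.08$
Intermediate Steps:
$y = 3169056$ ($y = 8 \cdot 396132 = 3169056$)
$P{\left(L,x \right)} = -202 + \frac{x}{305}$ ($P{\left(L,x \right)} = x \frac{1}{305} - 202 = \frac{x}{305} - 202 = -202 + \frac{x}{305}$)
$\frac{y + P{\left(-491,\frac{110 - 55}{-116 - 274} \right)}}{-365698 + 51331} = \frac{3169056 - \left(202 - \frac{\left(110 - 55\right) \frac{1}{-116 - 274}}{305}\right)}{-365698 + 51331} = \frac{3169056 - \left(202 - \frac{55 \frac{1}{-390}}{305}\right)}{-314367} = \left(3169056 - \left(202 - \frac{55 \left(- \frac{1}{390}\right)}{305}\right)\right) \left(- \frac{1}{314367}\right) = \left(3169056 + \left(-202 + \frac{1}{305} \left(- \frac{11}{78}\right)\right)\right) \left(- \frac{1}{314367}\right) = \left(3169056 - \frac{4805591}{23790}\right) \left(- \frac{1}{314367}\right) = \frac{75387036649}{23790} \left(- \frac{1}{314367}\right) = - \frac{75387036649}{7478790930}$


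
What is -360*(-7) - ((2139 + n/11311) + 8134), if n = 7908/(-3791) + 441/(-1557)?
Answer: -57513614507426/7418240173 ≈ -7753.0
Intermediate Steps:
n = -1553843/655843 (n = 7908*(-1/3791) + 441*(-1/1557) = -7908/3791 - 49/173 = -1553843/655843 ≈ -2.3692)
-360*(-7) - ((2139 + n/11311) + 8134) = -360*(-7) - ((2139 - 1553843/655843/11311) + 8134) = 2520 - ((2139 - 1553843/655843*1/11311) + 8134) = 2520 - ((2139 - 1553843/7418240173) + 8134) = 2520 - (15867614176204/7418240173 + 8134) = 2520 - 1*76207579743386/7418240173 = 2520 - 76207579743386/7418240173 = -57513614507426/7418240173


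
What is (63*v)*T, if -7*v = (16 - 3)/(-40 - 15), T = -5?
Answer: -117/11 ≈ -10.636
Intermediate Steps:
v = 13/385 (v = -(16 - 3)/(7*(-40 - 15)) = -13/(7*(-55)) = -13*(-1)/(7*55) = -⅐*(-13/55) = 13/385 ≈ 0.033766)
(63*v)*T = (63*(13/385))*(-5) = (117/55)*(-5) = -117/11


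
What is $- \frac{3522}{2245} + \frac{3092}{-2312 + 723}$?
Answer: $- \frac{12537998}{3567305} \approx -3.5147$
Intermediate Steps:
$- \frac{3522}{2245} + \frac{3092}{-2312 + 723} = \left(-3522\right) \frac{1}{2245} + \frac{3092}{-1589} = - \frac{3522}{2245} + 3092 \left(- \frac{1}{1589}\right) = - \frac{3522}{2245} - \frac{3092}{1589} = - \frac{12537998}{3567305}$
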